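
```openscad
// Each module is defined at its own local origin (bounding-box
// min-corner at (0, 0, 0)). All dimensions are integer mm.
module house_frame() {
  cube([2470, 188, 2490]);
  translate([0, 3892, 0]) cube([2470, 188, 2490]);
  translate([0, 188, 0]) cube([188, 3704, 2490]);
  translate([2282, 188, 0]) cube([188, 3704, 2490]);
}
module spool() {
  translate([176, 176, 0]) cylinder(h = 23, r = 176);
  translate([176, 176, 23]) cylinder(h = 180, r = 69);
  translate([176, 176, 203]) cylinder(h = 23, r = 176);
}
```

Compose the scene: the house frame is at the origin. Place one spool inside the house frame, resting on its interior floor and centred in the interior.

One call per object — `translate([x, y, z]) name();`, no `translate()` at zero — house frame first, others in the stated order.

house_frame();
translate([1059, 1864, 0]) spool();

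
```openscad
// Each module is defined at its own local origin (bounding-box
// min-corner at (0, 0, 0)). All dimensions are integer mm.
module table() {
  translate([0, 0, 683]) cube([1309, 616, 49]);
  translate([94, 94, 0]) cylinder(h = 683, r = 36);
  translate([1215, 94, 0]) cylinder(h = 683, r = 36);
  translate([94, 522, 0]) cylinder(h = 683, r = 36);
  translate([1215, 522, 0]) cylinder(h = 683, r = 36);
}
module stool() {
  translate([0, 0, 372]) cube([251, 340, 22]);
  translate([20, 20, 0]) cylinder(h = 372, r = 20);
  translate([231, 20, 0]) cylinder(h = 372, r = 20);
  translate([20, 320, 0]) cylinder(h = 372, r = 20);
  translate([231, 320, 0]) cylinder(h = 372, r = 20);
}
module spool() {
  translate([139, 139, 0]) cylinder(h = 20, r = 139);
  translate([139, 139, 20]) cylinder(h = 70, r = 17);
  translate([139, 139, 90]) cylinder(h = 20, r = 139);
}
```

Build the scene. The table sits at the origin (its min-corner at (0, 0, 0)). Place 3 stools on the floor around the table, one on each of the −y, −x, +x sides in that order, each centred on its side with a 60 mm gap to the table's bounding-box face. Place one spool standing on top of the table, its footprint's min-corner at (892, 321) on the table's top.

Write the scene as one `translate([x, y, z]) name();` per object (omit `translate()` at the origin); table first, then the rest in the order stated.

table();
translate([529, -400, 0]) stool();
translate([-311, 138, 0]) stool();
translate([1369, 138, 0]) stool();
translate([892, 321, 732]) spool();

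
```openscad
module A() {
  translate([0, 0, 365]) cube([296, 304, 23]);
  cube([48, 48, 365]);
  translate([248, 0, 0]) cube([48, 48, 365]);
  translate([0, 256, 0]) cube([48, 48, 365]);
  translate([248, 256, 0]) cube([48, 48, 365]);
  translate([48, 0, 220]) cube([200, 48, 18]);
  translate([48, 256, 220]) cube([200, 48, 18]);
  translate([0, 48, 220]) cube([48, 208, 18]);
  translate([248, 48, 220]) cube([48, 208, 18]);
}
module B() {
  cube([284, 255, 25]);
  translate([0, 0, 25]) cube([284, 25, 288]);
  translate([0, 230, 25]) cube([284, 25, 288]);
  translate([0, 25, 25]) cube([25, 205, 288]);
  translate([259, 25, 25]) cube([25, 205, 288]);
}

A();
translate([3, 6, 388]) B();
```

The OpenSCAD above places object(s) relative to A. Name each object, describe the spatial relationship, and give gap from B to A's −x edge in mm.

The open box's min-x is at 3; the stool's min-x is 0; gap = 3 mm.

A is a stool. B is an open box. The open box is on top of the stool. The gap from the open box to the stool's −x edge is 3 mm.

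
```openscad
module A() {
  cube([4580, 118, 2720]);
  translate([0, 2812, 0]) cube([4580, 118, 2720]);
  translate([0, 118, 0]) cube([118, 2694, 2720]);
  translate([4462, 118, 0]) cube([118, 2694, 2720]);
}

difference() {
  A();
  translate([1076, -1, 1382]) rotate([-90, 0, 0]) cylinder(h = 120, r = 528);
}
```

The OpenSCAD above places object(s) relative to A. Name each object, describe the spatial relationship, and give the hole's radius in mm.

A is a house frame. The house frame has a circular hole through its front wall. The hole's radius is 528 mm.

The subtracted cylinder has r = 528 mm.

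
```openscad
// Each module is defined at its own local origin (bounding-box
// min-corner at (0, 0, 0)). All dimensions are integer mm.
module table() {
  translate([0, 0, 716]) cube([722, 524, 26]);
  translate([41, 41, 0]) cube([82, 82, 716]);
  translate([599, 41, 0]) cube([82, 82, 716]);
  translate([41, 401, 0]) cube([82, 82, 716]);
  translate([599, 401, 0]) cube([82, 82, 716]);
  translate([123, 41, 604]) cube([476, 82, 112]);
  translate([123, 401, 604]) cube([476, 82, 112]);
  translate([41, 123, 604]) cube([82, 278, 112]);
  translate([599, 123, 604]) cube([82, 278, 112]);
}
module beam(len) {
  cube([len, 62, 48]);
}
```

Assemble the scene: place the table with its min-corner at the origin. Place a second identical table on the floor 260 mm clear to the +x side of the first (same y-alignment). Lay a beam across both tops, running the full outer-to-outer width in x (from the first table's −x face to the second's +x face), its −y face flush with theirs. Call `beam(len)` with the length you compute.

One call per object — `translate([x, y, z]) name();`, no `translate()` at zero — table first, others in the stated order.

table();
translate([982, 0, 0]) table();
translate([0, 0, 742]) beam(1704);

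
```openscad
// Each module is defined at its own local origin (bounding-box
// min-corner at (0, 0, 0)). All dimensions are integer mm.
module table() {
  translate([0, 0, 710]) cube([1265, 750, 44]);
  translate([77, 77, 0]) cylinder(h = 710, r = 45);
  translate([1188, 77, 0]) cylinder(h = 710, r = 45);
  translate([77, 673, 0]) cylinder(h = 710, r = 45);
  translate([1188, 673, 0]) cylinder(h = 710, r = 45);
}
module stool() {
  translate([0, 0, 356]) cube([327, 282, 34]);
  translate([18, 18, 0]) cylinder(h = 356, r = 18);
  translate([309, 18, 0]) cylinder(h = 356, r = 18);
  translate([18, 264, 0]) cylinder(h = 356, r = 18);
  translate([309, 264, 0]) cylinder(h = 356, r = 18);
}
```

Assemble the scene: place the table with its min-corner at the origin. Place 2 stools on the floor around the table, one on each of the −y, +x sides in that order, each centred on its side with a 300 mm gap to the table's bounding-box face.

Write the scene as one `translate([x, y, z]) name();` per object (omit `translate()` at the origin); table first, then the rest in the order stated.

table();
translate([469, -582, 0]) stool();
translate([1565, 234, 0]) stool();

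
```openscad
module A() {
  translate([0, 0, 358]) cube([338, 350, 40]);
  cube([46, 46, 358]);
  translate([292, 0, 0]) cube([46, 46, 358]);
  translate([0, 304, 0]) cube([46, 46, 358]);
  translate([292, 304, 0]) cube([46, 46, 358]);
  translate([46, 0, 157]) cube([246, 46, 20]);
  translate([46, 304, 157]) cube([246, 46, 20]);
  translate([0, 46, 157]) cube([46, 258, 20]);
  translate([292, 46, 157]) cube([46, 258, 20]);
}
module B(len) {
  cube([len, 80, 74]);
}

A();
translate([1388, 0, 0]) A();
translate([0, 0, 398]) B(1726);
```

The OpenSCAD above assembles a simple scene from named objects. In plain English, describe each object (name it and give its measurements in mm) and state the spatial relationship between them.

A is a four-legged stool. The seat is 338×350 mm, 40 mm thick, top at z = 398 mm. It stands on four square legs, each 46×46 mm in cross-section, from z = 0 to the seat underside, each flush with a corner of the seat. Four stretchers, 46 mm wide and 20 mm tall, connect adjacent legs with their undersides at z = 157 mm, each running between the inner faces of the legs it joins and aligned with the legs' outer faces on the other axis.

B is a rectangular beam 1726 mm long (x), 80 mm deep (y), 74 mm thick (z).

The beam spans the tops of two stools placed 1050 mm apart, resting at z = 398 mm.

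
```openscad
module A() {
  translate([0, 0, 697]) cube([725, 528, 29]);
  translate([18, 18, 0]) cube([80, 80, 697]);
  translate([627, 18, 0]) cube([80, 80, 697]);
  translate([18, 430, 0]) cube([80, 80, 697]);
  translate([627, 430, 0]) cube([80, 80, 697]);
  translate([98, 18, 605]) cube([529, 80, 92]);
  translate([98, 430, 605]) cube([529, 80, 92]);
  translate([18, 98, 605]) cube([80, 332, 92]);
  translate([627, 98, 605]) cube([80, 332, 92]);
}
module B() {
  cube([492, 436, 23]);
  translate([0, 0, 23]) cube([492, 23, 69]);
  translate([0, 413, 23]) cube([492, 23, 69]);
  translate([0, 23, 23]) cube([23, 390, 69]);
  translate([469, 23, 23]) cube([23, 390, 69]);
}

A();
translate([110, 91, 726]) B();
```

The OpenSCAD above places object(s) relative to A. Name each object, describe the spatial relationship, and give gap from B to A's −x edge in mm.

A is a table. B is an open box. The open box is on top of the table. The gap from the open box to the table's −x edge is 110 mm.

The open box's min-x is at 110; the table's min-x is 0; gap = 110 mm.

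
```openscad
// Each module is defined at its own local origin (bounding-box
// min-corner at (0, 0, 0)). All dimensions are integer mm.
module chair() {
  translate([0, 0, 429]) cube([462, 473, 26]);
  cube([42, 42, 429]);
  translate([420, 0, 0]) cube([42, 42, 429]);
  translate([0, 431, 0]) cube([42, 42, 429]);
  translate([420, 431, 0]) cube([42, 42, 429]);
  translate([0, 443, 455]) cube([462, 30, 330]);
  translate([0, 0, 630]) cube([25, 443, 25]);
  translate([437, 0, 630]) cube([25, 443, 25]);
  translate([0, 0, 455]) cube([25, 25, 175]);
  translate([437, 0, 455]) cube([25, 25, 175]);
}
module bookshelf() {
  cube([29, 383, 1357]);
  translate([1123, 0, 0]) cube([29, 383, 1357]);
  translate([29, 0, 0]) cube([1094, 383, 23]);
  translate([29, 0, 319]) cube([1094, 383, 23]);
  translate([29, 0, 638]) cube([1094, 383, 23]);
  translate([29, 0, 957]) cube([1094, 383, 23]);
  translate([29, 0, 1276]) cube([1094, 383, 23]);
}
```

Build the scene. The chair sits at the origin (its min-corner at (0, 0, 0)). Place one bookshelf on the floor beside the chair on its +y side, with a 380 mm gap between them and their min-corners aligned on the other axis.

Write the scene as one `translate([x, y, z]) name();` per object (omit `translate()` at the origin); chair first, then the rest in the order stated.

chair();
translate([0, 853, 0]) bookshelf();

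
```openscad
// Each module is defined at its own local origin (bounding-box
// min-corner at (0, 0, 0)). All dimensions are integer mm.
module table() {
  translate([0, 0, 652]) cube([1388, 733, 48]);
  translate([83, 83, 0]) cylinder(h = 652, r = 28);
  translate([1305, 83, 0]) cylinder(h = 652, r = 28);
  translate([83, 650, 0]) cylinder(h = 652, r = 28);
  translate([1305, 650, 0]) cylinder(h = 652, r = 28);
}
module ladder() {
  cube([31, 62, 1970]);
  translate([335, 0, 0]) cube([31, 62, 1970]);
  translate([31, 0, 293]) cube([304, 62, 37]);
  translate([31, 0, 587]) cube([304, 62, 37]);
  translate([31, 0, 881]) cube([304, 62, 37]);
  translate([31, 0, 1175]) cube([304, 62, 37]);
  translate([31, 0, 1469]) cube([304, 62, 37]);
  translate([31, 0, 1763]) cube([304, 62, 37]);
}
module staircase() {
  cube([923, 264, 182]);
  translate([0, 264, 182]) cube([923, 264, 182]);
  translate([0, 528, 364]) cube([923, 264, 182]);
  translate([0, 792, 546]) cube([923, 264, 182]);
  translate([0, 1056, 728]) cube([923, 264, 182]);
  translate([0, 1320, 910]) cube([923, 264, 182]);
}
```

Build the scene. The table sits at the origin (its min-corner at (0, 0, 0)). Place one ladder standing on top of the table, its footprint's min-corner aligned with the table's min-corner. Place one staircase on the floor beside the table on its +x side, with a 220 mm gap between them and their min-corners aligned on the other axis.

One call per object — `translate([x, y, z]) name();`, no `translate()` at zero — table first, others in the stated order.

table();
translate([0, 0, 700]) ladder();
translate([1608, 0, 0]) staircase();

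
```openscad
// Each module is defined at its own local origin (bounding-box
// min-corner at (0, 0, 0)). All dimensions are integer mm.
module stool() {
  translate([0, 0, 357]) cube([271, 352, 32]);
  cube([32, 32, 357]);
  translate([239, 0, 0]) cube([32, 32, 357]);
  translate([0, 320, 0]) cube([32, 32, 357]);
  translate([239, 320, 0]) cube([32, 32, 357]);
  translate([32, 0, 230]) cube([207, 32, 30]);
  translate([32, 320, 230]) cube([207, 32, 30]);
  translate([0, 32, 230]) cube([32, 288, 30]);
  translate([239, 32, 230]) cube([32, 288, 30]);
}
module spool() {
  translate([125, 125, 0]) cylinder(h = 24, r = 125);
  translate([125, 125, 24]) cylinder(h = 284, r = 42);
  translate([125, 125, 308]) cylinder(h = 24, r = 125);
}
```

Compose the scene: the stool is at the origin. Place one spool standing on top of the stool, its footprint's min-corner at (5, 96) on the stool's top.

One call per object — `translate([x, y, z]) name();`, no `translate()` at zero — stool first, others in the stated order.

stool();
translate([5, 96, 389]) spool();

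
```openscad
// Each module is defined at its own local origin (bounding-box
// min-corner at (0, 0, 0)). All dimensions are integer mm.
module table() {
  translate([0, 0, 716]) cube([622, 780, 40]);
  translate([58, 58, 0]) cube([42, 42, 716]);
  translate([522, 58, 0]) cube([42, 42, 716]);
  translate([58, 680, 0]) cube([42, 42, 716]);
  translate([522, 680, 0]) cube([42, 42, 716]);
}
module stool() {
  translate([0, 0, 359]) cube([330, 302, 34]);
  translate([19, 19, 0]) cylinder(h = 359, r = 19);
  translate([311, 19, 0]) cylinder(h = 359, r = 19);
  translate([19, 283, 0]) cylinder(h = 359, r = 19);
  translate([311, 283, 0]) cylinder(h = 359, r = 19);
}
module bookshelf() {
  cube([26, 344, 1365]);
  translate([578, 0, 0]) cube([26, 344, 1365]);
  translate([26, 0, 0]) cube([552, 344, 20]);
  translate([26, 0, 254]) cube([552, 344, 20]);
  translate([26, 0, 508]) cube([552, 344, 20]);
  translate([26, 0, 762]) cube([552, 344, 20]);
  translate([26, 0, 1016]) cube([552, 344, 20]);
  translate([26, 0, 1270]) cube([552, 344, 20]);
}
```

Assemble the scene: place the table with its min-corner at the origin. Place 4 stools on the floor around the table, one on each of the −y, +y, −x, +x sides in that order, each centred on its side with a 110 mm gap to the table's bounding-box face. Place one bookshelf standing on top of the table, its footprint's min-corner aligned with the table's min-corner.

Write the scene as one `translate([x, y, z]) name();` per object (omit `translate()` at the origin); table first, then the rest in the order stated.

table();
translate([146, -412, 0]) stool();
translate([146, 890, 0]) stool();
translate([-440, 239, 0]) stool();
translate([732, 239, 0]) stool();
translate([0, 0, 756]) bookshelf();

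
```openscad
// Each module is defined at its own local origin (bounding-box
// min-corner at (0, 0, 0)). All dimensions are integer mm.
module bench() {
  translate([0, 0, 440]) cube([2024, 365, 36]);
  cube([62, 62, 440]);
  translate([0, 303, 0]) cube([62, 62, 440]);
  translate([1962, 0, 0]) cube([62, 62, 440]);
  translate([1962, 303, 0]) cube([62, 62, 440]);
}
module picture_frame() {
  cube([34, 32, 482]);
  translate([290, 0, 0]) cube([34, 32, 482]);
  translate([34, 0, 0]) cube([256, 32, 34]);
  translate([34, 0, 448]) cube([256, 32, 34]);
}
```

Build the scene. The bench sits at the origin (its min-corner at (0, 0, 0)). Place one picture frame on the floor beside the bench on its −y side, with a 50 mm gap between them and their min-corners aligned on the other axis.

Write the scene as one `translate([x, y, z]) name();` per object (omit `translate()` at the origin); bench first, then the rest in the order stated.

bench();
translate([0, -82, 0]) picture_frame();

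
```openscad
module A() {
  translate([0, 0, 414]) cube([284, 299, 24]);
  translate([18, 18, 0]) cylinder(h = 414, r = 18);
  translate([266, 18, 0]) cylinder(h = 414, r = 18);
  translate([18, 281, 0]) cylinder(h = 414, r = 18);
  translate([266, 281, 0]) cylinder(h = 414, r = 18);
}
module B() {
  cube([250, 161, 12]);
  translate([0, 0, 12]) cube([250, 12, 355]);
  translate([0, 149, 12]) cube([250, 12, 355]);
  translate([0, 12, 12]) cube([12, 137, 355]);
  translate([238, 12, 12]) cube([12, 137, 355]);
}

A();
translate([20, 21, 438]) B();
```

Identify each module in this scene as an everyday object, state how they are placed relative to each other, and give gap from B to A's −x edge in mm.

A is a stool. B is an open box. The open box is on top of the stool. The gap from the open box to the stool's −x edge is 20 mm.

The open box's min-x is at 20; the stool's min-x is 0; gap = 20 mm.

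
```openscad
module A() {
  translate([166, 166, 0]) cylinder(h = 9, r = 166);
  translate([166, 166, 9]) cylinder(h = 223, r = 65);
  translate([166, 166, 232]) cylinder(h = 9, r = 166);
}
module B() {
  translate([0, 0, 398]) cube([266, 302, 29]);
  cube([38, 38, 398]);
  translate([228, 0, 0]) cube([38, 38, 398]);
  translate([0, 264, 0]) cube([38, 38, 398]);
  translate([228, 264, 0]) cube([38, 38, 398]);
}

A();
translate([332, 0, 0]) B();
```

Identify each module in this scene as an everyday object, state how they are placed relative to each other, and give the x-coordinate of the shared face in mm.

A is a spool. B is a stool. The stool is against the spool's +x side, with their −y faces flush. The x-coordinate of the shared face is 332 mm.

The spool's +x face and the stool's −x face are both at x = 332 mm.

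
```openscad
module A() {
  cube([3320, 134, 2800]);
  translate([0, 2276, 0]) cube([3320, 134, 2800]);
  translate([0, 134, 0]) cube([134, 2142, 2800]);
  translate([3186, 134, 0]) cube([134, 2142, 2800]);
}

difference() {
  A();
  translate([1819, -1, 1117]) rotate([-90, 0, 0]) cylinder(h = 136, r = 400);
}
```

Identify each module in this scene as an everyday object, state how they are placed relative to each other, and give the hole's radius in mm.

A is a house frame. The house frame has a circular hole through its front wall. The hole's radius is 400 mm.

The subtracted cylinder has r = 400 mm.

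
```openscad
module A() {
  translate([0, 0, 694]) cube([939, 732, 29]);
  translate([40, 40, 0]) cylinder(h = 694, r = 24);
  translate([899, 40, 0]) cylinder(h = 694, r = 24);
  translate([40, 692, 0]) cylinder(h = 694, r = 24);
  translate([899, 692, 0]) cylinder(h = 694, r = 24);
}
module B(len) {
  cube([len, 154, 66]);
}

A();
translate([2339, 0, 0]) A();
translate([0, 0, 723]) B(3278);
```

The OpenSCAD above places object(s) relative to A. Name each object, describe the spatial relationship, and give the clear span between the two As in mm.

A is a table. B is a beam. A beam spans the tops of two tables. The clear span between the two tables is 1400 mm.

Second table starts at x = 2339; first ends at x = 939; clear span = 2339 − 939 = 1400 mm.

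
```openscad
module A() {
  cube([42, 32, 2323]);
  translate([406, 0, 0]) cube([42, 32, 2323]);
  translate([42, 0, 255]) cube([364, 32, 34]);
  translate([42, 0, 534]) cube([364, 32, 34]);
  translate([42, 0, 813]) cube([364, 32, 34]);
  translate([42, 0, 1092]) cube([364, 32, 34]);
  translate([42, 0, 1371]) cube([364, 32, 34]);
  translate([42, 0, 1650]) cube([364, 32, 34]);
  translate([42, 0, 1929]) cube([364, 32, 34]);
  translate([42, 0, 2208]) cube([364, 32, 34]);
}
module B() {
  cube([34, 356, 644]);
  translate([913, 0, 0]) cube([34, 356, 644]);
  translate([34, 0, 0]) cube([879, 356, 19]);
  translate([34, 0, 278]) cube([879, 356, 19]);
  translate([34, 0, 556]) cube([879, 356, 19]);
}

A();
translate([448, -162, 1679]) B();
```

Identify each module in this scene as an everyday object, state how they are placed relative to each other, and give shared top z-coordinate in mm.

Both tops at z = 2323 mm.

A is a ladder. B is a bookshelf. The bookshelf is beside the ladder with their tops flush at z = 2323. The shared top z-coordinate is 2323 mm.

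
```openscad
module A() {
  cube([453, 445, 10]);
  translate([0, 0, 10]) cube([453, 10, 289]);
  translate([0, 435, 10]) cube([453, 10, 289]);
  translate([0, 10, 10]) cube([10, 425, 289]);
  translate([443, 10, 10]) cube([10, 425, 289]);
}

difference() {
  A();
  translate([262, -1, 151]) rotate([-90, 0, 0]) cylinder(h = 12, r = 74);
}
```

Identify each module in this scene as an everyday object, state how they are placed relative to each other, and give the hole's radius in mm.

A is an open box. The open box has a circular hole through its front wall. The hole's radius is 74 mm.

The subtracted cylinder has r = 74 mm.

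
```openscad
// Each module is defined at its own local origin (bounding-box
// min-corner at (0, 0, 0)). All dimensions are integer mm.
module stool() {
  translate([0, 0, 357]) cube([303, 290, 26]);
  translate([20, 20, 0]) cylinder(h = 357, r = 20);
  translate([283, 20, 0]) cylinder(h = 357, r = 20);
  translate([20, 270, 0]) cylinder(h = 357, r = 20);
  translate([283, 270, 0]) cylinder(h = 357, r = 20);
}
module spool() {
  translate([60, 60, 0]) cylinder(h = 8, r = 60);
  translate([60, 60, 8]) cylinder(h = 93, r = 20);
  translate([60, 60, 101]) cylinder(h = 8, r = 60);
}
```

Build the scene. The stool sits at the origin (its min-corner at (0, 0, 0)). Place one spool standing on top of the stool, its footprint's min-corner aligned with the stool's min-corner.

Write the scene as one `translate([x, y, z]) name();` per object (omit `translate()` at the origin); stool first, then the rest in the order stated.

stool();
translate([0, 0, 383]) spool();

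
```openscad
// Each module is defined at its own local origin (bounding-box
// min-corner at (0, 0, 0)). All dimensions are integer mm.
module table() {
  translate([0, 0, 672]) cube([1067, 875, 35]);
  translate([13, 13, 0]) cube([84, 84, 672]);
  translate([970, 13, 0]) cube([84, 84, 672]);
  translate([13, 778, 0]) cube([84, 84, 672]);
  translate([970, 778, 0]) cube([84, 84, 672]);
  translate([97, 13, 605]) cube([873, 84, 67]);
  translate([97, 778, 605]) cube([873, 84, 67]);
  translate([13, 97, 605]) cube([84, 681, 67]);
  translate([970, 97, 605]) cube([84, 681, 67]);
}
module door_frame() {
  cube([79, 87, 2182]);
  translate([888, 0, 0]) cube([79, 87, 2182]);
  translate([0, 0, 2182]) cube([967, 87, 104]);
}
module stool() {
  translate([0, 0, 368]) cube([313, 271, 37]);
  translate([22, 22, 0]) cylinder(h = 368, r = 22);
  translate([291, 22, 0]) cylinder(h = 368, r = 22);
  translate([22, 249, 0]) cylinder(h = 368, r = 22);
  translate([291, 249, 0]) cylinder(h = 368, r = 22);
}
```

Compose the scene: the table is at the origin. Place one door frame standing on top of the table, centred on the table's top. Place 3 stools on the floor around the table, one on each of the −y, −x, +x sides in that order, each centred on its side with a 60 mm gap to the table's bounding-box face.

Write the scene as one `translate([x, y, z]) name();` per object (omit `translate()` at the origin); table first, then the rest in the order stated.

table();
translate([50, 394, 707]) door_frame();
translate([377, -331, 0]) stool();
translate([-373, 302, 0]) stool();
translate([1127, 302, 0]) stool();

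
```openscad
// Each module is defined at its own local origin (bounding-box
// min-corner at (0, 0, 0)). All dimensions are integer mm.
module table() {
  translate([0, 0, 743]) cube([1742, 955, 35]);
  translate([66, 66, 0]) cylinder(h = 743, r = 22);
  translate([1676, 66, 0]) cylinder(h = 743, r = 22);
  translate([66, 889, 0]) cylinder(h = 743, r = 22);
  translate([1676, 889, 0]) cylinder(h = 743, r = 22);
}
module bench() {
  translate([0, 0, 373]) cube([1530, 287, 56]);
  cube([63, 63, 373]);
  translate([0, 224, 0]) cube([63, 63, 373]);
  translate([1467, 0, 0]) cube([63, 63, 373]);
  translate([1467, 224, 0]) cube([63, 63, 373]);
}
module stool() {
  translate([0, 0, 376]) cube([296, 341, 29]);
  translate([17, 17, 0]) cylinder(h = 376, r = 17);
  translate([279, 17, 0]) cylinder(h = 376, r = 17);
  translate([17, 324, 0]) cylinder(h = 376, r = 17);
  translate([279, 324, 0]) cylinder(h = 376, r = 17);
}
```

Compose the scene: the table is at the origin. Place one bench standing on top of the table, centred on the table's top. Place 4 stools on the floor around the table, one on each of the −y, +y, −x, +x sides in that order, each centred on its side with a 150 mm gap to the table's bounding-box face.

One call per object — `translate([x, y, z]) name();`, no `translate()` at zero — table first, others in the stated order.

table();
translate([106, 334, 778]) bench();
translate([723, -491, 0]) stool();
translate([723, 1105, 0]) stool();
translate([-446, 307, 0]) stool();
translate([1892, 307, 0]) stool();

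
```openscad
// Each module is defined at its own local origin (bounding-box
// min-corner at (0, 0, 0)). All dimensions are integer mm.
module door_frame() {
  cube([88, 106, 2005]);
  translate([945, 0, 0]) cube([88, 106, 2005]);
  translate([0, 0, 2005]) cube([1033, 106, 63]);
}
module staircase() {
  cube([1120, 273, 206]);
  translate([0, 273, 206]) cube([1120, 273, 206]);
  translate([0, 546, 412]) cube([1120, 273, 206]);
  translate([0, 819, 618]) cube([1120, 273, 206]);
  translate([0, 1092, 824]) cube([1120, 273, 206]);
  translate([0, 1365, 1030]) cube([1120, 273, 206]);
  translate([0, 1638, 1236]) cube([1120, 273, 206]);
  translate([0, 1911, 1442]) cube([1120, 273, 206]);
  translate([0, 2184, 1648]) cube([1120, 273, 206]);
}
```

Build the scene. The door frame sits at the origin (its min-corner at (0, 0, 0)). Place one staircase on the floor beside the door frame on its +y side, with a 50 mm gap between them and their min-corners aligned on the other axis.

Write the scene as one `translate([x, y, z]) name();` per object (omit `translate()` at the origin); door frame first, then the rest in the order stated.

door_frame();
translate([0, 156, 0]) staircase();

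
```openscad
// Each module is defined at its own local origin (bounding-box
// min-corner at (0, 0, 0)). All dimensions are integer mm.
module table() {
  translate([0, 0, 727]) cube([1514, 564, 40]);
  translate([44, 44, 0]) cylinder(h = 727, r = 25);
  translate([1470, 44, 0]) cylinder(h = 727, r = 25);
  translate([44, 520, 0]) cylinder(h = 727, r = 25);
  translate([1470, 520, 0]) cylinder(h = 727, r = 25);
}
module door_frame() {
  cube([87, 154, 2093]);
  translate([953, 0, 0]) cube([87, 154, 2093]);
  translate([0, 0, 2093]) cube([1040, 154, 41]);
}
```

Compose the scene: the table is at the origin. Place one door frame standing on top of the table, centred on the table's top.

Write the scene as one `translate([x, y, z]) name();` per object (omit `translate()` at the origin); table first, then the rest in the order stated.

table();
translate([237, 205, 767]) door_frame();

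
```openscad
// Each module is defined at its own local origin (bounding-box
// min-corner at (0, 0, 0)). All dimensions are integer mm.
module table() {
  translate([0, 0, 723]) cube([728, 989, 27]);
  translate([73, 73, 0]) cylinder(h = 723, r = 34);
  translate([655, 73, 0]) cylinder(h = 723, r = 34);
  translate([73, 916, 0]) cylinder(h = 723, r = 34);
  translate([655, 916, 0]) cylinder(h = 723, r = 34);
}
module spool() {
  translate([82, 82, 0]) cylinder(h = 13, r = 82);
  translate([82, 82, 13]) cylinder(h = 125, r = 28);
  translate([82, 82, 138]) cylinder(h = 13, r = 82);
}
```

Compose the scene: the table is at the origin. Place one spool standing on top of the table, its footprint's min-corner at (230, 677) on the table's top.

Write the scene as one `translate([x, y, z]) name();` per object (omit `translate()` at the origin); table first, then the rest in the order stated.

table();
translate([230, 677, 750]) spool();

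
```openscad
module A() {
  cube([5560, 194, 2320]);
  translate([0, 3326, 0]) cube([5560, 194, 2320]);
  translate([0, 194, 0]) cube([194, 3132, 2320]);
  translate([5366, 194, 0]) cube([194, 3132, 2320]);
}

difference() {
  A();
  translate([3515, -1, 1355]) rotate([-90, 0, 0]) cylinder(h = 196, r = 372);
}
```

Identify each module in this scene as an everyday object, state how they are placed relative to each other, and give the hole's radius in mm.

A is a house frame. The house frame has a circular hole through its front wall. The hole's radius is 372 mm.

The subtracted cylinder has r = 372 mm.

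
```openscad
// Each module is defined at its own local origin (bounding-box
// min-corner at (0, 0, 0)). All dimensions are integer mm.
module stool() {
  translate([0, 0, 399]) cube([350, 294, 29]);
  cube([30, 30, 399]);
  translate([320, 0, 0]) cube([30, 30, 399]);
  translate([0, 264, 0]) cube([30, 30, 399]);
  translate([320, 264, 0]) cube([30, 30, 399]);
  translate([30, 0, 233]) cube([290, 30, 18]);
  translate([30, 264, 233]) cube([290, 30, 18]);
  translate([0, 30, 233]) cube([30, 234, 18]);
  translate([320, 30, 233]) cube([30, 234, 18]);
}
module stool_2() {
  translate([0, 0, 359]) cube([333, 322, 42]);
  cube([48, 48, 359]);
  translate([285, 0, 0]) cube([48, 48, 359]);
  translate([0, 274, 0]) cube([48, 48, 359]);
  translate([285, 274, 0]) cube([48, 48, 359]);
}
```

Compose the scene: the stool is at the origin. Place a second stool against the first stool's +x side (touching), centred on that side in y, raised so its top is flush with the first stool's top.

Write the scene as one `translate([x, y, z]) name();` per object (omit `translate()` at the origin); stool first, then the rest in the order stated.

stool();
translate([350, -14, 27]) stool_2();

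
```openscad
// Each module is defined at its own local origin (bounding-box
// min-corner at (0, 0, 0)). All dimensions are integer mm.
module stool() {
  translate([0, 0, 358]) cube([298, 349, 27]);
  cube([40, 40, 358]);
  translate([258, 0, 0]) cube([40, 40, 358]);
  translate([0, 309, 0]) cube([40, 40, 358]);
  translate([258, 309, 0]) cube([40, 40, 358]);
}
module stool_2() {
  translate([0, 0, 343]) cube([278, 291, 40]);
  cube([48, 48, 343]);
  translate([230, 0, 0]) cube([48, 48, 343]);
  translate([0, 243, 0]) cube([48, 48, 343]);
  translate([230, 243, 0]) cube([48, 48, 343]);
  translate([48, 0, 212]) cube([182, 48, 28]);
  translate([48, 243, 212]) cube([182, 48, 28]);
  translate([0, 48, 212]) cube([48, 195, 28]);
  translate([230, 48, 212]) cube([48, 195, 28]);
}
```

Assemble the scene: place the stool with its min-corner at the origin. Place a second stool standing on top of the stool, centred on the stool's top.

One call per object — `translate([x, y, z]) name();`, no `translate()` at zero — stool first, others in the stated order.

stool();
translate([10, 29, 385]) stool_2();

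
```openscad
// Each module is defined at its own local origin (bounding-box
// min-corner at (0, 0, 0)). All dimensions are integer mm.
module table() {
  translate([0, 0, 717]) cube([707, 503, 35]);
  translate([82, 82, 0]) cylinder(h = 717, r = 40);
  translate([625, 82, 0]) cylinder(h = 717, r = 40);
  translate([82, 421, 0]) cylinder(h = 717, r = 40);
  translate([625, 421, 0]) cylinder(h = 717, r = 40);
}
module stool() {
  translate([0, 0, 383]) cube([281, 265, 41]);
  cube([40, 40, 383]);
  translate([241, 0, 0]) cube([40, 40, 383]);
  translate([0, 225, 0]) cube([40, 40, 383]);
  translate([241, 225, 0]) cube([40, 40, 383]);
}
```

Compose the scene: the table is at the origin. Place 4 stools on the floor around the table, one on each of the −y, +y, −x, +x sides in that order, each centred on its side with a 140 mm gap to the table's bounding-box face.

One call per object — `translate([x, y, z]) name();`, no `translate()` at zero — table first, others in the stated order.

table();
translate([213, -405, 0]) stool();
translate([213, 643, 0]) stool();
translate([-421, 119, 0]) stool();
translate([847, 119, 0]) stool();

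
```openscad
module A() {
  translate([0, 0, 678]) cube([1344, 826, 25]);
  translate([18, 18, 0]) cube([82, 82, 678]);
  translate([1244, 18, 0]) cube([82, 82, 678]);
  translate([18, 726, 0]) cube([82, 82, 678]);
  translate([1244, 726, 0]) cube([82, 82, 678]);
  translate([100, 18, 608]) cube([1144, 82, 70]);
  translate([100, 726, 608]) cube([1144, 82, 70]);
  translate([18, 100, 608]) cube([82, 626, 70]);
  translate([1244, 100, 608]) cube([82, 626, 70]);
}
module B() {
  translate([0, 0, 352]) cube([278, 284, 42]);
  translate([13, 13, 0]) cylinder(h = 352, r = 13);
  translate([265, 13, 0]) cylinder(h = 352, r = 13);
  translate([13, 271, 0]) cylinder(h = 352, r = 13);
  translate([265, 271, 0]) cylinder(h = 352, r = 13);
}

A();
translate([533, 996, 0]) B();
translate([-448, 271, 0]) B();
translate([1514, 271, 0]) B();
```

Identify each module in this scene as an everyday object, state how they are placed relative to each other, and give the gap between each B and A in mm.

Each stool's nearest face is 170 mm from the table's bounding box.

A is a table. B is a stool. Three stools sit around the table at the +y, −x, +x sides. The gap between each stool and the table is 170 mm.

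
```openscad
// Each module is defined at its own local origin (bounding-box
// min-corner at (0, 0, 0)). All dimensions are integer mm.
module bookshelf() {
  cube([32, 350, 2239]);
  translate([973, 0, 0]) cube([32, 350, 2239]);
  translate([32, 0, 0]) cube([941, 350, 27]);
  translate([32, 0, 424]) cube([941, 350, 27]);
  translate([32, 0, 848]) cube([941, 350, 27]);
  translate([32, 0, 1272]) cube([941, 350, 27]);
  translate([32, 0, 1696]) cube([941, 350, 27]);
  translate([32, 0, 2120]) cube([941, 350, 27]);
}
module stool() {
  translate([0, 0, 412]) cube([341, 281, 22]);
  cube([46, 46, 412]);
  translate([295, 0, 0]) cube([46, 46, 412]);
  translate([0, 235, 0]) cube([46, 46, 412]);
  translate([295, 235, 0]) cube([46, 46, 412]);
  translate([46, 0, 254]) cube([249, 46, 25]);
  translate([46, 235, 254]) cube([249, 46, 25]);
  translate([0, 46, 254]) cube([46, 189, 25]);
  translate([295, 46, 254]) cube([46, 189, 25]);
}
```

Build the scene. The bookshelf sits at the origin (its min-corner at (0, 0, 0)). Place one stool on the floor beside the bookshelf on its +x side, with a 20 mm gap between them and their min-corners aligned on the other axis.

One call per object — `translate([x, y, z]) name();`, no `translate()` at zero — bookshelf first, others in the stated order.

bookshelf();
translate([1025, 0, 0]) stool();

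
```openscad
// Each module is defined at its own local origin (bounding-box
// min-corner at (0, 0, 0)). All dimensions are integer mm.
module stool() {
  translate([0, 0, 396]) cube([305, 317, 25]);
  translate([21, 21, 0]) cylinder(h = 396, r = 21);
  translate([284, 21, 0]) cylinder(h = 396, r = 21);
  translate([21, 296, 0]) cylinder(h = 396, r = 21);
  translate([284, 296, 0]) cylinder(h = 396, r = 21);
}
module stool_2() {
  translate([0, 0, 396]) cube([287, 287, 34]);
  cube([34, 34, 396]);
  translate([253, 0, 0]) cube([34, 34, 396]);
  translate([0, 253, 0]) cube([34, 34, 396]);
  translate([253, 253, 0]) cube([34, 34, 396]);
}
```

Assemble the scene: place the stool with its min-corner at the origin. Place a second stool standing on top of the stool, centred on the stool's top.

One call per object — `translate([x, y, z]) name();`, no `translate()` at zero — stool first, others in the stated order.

stool();
translate([9, 15, 421]) stool_2();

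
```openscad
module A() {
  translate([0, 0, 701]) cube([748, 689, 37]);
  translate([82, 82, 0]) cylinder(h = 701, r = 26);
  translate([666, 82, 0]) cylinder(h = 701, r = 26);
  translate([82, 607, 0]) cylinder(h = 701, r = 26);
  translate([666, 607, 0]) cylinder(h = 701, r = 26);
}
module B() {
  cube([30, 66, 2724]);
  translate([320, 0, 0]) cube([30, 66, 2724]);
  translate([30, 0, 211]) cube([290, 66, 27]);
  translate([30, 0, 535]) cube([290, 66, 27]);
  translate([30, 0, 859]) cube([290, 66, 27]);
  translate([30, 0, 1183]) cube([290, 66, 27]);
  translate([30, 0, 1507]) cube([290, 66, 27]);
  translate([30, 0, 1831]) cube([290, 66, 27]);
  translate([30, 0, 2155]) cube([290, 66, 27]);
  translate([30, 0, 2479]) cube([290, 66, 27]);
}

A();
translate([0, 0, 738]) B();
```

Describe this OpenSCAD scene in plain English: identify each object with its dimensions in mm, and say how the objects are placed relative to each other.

A is a rectangular dining table. The top is 748×689×37 mm with its upper surface at z = 738 mm. It stands on four round legs of 52 mm diameter, each leg's bounding box inset 56 mm from the nearest pair of top edges, running from the floor to the underside of the top.

B is a straight ladder. Two 30×66 mm vertical rails, 2724 mm tall, stand 350 mm apart (outside-to-outside) with their front faces coplanar on the −y side. 8 rungs, each 66 mm deep and 27 mm tall, span between the inner faces of the rails, front faces flush with the rails. The lowest rung's underside is at z = 211 mm and rungs are spaced 324 mm apart (underside to underside).

The ladder is on top of the table.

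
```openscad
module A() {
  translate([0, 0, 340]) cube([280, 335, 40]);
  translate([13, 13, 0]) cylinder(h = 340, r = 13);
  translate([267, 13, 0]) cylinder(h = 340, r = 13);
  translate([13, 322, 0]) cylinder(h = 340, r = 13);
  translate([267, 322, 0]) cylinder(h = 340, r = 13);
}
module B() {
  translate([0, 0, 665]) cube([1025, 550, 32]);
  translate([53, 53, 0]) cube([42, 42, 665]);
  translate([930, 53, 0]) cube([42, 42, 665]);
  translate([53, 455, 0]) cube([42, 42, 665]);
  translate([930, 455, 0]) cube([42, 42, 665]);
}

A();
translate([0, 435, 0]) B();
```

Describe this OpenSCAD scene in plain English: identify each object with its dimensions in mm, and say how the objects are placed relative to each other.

A is a simple wooden stool: a rectangular seat 280 mm (x) by 335 mm (y), 40 mm thick, top face at z = 380 mm, on four round legs, each 26 mm in diameter. The legs rest on z = 0, each leg's axis is inset half a diameter from the nearest pair of seat edges (so the leg's bounding box is flush with the corner).

B is a rectangular dining table. The top is 1025×550×32 mm with its upper surface at z = 697 mm. It stands on four 42×42 mm square legs, each inset 53 mm from the nearest pair of top edges, running from the floor to the underside of the top.

The table is on the floor beside the stool on its +y side.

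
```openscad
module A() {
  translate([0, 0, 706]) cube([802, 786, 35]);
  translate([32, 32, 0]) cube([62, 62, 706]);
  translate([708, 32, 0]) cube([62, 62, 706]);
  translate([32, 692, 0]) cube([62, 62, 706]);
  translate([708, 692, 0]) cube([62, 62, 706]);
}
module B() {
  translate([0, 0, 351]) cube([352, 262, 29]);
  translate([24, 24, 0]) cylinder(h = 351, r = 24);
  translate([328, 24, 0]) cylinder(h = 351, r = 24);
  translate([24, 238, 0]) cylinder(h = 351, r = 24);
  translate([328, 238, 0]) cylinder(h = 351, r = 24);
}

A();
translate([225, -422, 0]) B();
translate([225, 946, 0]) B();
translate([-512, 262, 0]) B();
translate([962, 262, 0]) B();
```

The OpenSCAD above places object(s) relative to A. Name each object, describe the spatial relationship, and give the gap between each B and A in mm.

A is a table. B is a stool. Four stools sit around the table at the −y, +y, −x, +x sides. The gap between each stool and the table is 160 mm.

Each stool's nearest face is 160 mm from the table's bounding box.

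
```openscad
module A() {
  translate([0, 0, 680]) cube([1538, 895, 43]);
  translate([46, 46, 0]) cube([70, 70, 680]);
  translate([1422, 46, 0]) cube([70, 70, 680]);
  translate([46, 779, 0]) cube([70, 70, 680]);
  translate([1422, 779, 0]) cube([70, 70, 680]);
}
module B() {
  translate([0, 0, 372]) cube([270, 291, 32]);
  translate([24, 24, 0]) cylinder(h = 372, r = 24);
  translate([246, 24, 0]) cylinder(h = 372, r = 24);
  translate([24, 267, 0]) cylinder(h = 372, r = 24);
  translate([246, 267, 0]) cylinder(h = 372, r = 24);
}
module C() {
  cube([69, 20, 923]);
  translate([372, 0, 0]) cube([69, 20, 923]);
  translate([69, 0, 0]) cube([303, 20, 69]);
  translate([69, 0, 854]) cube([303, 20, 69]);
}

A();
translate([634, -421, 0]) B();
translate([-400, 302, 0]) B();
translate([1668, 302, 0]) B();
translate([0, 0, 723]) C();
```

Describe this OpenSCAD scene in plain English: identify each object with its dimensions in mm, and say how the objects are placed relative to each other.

A is a rectangular dining table. The top is 1538×895×43 mm with its upper surface at z = 723 mm. It stands on four 70×70 mm square legs, each inset 46 mm from the nearest pair of top edges, running from the floor to the underside of the top.

B is a four-legged stool. The seat is a 270×291×32 mm slab whose top surface is at z = 404 mm; four round legs, each 48 mm in diameter, run from the floor (z = 0) to the underside of the seat, each leg's axis is inset half a diameter from the nearest pair of seat edges (so the leg's bounding box is flush with the corner).

C is a rectangular picture frame lying in the x–z plane (depth along y). The opening is 303 mm wide (x) by 785 mm tall (z), surrounded by a border 69 mm wide on all four sides. The frame is 20 mm deep and is made of two full-height vertical stiles with two horizontal rails fitted between them.

Three stools sit around the table at the −y, −x, +x sides. The picture frame is on top of the table.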